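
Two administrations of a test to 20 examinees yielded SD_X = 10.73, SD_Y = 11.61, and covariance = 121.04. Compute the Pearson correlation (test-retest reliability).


r = cov(X,Y) / (SD_X * SD_Y)
r = 121.04 / (10.73 * 11.61)
r = 121.04 / 124.5753
r = 0.9716

0.9716


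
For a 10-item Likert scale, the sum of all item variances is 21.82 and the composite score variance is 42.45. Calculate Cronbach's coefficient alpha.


alpha = (k/(k-1)) * (1 - sum(si^2)/s_total^2)
= (10/9) * (1 - 21.82/42.45)
alpha = 0.54

0.54


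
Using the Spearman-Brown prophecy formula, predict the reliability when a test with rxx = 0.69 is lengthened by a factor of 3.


r_new = (n * rxx) / (1 + (n-1) * rxx)
r_new = (3 * 0.69) / (1 + 2 * 0.69)
r_new = 2.07 / 2.38
r_new = 0.8697

0.8697


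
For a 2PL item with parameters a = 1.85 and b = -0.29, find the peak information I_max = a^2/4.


For 2PL, max info at theta = b = -0.29
I_max = a^2 / 4 = 1.85^2 / 4
= 3.4225 / 4
I_max = 0.8556

0.8556


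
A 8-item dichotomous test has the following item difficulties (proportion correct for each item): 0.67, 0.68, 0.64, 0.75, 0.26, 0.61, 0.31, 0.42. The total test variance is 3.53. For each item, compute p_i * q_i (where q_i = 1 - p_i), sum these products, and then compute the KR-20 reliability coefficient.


For each item, compute p_i * q_i:
  Item 1: 0.67 * 0.33 = 0.2211
  Item 2: 0.68 * 0.32 = 0.2176
  Item 3: 0.64 * 0.36 = 0.2304
  Item 4: 0.75 * 0.25 = 0.1875
  Item 5: 0.26 * 0.74 = 0.1924
  Item 6: 0.61 * 0.39 = 0.2379
  Item 7: 0.31 * 0.69 = 0.2139
  Item 8: 0.42 * 0.58 = 0.2436
Sum(p_i * q_i) = 0.2211 + 0.2176 + 0.2304 + 0.1875 + 0.1924 + 0.2379 + 0.2139 + 0.2436 = 1.7444
KR-20 = (k/(k-1)) * (1 - Sum(p_i*q_i) / Var_total)
= (8/7) * (1 - 1.7444/3.53)
= 1.1429 * 0.5058
KR-20 = 0.5781

0.5781


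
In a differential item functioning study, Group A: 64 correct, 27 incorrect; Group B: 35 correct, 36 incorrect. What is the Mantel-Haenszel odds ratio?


Odds_A = 64/27 = 2.3704
Odds_B = 35/36 = 0.9722
OR = Odds_A / Odds_B = 2.3704 / 0.9722
Exactly, OR = (64 * 36) / (27 * 35) = 2304 / 945
OR = 2.4381

2.4381


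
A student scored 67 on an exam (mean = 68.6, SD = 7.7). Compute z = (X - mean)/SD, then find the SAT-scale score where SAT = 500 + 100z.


z = (X - mean) / SD = (67 - 68.6) / 7.7
z = -1.6 / 7.7
z = -0.2078
SAT-scale = SAT = 500 + 100z
Carry z at full precision (z = -1.6 / 7.7) into the conversion:
SAT-scale = 500 + 100 * (-1.6 / 7.7) = 500 + -160 / 7.7
SAT-scale = 500 + -20.7792
SAT-scale = 479.2208

479.2208


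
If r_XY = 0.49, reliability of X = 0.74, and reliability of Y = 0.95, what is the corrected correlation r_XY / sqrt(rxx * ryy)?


r_corrected = rxy / sqrt(rxx * ryy)
= 0.49 / sqrt(0.74 * 0.95)
= 0.49 / sqrt(0.703)
= 0.49 / 0.838451
r_corrected = 0.5844

0.5844


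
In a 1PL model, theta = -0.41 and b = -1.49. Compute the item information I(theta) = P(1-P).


P = 1/(1+exp(-(-0.41--1.49))) = 0.7465
I = P*(1-P) = 0.7465 * 0.2535
I = 0.1892

0.1892


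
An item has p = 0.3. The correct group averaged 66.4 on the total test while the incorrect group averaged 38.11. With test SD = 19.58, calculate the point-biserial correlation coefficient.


q = 1 - p = 0.7
rpb = ((M1 - M0) / SD) * sqrt(p * q)
rpb = ((66.4 - 38.11) / 19.58) * sqrt(0.3 * 0.7)
rpb = 0.6621

0.6621


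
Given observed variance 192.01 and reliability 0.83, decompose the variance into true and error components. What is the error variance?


var_true = rxx * var_obs = 0.83 * 192.01 = 159.3683
var_error = var_obs - var_true
var_error = 192.01 - 159.3683
var_error = 32.6417

32.6417


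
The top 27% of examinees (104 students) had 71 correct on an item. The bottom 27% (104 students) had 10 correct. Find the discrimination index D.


p_upper = 71/104 = 0.6827
p_lower = 10/104 = 0.0962
D = 0.6827 - 0.0962 = 0.5865

0.5865


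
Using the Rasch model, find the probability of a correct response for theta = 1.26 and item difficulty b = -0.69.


theta - b = 1.26 - -0.69 = 1.95
exp(-(theta - b)) = exp(-1.95) = 0.1423
P = 1 / (1 + 0.1423)
P = 0.8754

0.8754


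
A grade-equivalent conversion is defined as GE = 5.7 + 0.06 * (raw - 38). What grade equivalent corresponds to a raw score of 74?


raw - median = 74 - 38 = 36
slope * diff = 0.06 * 36 = 2.16
GE = 5.7 + 2.16
GE = 7.86

7.86


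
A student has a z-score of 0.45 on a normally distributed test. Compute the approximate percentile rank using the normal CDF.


CDF(z) = 0.5 * (1 + erf(z/sqrt(2)))
erf(0.3182) = 0.3473
CDF = 0.6736
Percentile rank = 0.6736 * 100 = 67.36

67.36


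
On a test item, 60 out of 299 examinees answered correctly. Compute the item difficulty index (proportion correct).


Item difficulty p = number correct / total examinees
p = 60 / 299
p = 0.2007

0.2007


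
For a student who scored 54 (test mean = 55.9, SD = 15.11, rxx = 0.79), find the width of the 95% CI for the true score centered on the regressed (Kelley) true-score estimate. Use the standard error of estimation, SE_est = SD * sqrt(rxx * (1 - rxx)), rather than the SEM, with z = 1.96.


True score estimate = 0.79*54 + 0.21*55.9 = 54.399
SE_est = SD * sqrt(rxx * (1 - rxx)) = 15.11 * sqrt(0.79 * 0.21) = 15.11 * sqrt(0.1659) = 6.154427
CI = T_est +/- z * SE_est, so width = 2 * z * SE_est = 2 * 1.96 * 6.154427
Width = 24.1254

24.1254


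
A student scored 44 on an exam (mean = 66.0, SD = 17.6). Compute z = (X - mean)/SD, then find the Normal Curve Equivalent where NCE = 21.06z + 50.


z = (X - mean) / SD = (44 - 66.0) / 17.6
z = -22.0 / 17.6
z = -1.25
NCE = NCE = 21.06z + 50
Carry z at full precision (z = -22.0 / 17.6) into the conversion:
NCE = 21.06 * (-22.0 / 17.6) + 50 = -463.32 / 17.6 + 50
NCE = -26.325 + 50
NCE = 23.675

23.675


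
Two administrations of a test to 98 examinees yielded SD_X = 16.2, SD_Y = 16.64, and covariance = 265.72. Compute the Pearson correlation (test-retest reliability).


r = cov(X,Y) / (SD_X * SD_Y)
r = 265.72 / (16.2 * 16.64)
r = 265.72 / 269.568
r = 0.9857

0.9857


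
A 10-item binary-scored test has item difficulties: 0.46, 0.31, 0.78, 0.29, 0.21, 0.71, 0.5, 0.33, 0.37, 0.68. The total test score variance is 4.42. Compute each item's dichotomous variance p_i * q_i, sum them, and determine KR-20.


For each item, compute p_i * q_i:
  Item 1: 0.46 * 0.54 = 0.2484
  Item 2: 0.31 * 0.69 = 0.2139
  Item 3: 0.78 * 0.22 = 0.1716
  Item 4: 0.29 * 0.71 = 0.2059
  Item 5: 0.21 * 0.79 = 0.1659
  Item 6: 0.71 * 0.29 = 0.2059
  Item 7: 0.5 * 0.5 = 0.25
  Item 8: 0.33 * 0.67 = 0.2211
  Item 9: 0.37 * 0.63 = 0.2331
  Item 10: 0.68 * 0.32 = 0.2176
Sum(p_i * q_i) = 0.2484 + 0.2139 + 0.1716 + 0.2059 + 0.1659 + 0.2059 + 0.25 + 0.2211 + 0.2331 + 0.2176 = 2.1334
KR-20 = (k/(k-1)) * (1 - Sum(p_i*q_i) / Var_total)
= (10/9) * (1 - 2.1334/4.42)
= 1.1111 * 0.5173
KR-20 = 0.5748

0.5748


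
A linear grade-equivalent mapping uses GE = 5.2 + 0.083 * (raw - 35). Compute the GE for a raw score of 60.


raw - median = 60 - 35 = 25
slope * diff = 0.083 * 25 = 2.075
GE = 5.2 + 2.075
GE = 7.275

7.275


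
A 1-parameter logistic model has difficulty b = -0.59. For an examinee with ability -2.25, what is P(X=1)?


theta - b = -2.25 - -0.59 = -1.66
exp(-(theta - b)) = exp(1.66) = 5.2593
P = 1 / (1 + 5.2593)
P = 0.1598

0.1598


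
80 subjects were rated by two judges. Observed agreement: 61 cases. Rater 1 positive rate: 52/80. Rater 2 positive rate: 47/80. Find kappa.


P_o = 61/80 = 0.7625
P_e = (52*47 + 28*33) / 6400 = 0.52625
kappa = (P_o - P_e) / (1 - P_e)
kappa = (0.7625 - 0.52625) / (1 - 0.52625)
kappa = 0.4987

0.4987


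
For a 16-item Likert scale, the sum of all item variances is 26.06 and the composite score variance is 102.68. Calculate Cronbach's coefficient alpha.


alpha = (k/(k-1)) * (1 - sum(si^2)/s_total^2)
= (16/15) * (1 - 26.06/102.68)
alpha = 0.7959

0.7959


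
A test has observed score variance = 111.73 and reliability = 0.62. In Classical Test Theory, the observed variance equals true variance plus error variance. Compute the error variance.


var_true = rxx * var_obs = 0.62 * 111.73 = 69.2726
var_error = var_obs - var_true
var_error = 111.73 - 69.2726
var_error = 42.4574

42.4574


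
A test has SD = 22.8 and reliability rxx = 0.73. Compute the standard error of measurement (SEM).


SEM = SD * sqrt(1 - rxx)
SEM = 22.8 * sqrt(1 - 0.73)
SEM = 22.8 * sqrt(0.27) = 22.8 * 0.519615
SEM = 11.8472

11.8472


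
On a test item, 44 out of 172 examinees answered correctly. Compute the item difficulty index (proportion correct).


Item difficulty p = number correct / total examinees
p = 44 / 172
p = 0.2558

0.2558


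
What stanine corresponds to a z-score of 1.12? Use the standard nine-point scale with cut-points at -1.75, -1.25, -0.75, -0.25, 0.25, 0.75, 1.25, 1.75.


Stanine boundaries: [-1.75, -1.25, -0.75, -0.25, 0.25, 0.75, 1.25, 1.75]
z = 1.12
Check each boundary:
  z >= -1.75 -> could be stanine 2
  z >= -1.25 -> could be stanine 3
  z >= -0.75 -> could be stanine 4
  z >= -0.25 -> could be stanine 5
  z >= 0.25 -> could be stanine 6
  z >= 0.75 -> could be stanine 7
  z < 1.25
  z < 1.75
Highest qualifying boundary gives stanine = 7

7


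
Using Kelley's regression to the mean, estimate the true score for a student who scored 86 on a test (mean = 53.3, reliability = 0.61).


T_est = rxx * X + (1 - rxx) * mean
T_est = 0.61 * 86 + 0.39 * 53.3
T_est = 52.46 + 20.787
T_est = 73.247

73.247


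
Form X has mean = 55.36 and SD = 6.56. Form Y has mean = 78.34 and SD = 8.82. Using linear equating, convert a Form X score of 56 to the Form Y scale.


slope = SD_Y / SD_X = 8.82 / 6.56 ~ 1.3445
intercept = mean_Y - slope * mean_X = 78.34 - (8.82 / 6.56) * 55.36 ~ 3.9078
Y = slope * X + intercept. To avoid rounding drift from the rounded slope/intercept, evaluate the equivalent form Y = mean_Y + SD_Y * (X - mean_X) / SD_X at full precision:
Y = 78.34 + 8.82 * (56 - 55.36) / 6.56
Y = 78.34 + 8.82 * 0.64 / 6.56
Y = 78.34 + 5.6448 / 6.56
Y = 78.34 + 0.8605
Y = 79.2005

79.2005


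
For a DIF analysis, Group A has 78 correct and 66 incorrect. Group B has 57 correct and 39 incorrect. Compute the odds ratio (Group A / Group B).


Odds_A = 78/66 = 1.1818
Odds_B = 57/39 = 1.4615
OR = Odds_A / Odds_B = 1.1818 / 1.4615
Exactly, OR = (78 * 39) / (66 * 57) = 3042 / 3762
OR = 0.8086

0.8086


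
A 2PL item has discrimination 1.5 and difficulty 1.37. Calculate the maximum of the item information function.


For 2PL, max info at theta = b = 1.37
I_max = a^2 / 4 = 1.5^2 / 4
= 2.25 / 4
I_max = 0.5625

0.5625


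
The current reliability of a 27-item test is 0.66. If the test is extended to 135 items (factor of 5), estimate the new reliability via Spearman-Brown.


r_new = (n * rxx) / (1 + (n-1) * rxx)
r_new = (5 * 0.66) / (1 + 4 * 0.66)
r_new = 3.3 / 3.64
r_new = 0.9066

0.9066


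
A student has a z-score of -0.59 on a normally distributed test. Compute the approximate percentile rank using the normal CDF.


CDF(z) = 0.5 * (1 + erf(z/sqrt(2)))
erf(-0.4172) = -0.4448
CDF = 0.2776
Percentile rank = 0.2776 * 100 = 27.76

27.76


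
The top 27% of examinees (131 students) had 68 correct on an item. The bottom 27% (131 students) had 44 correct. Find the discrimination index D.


p_upper = 68/131 = 0.5191
p_lower = 44/131 = 0.3359
D = 0.5191 - 0.3359 = 0.1832

0.1832


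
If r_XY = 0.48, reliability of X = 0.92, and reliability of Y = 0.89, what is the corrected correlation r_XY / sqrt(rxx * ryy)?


r_corrected = rxy / sqrt(rxx * ryy)
= 0.48 / sqrt(0.92 * 0.89)
= 0.48 / sqrt(0.8188)
= 0.48 / 0.904876
r_corrected = 0.5305

0.5305


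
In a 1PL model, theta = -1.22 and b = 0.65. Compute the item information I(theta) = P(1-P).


P = 1/(1+exp(-(-1.22-0.65))) = 0.1335
I = P*(1-P) = 0.1335 * 0.8665
I = 0.1157

0.1157


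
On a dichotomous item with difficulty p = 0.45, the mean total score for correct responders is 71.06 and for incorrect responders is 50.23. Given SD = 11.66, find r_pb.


q = 1 - p = 0.55
rpb = ((M1 - M0) / SD) * sqrt(p * q)
rpb = ((71.06 - 50.23) / 11.66) * sqrt(0.45 * 0.55)
rpb = 0.8887

0.8887


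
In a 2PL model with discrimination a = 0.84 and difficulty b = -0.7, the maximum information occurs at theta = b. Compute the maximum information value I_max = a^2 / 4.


For 2PL, max info at theta = b = -0.7
I_max = a^2 / 4 = 0.84^2 / 4
= 0.7056 / 4
I_max = 0.1764

0.1764


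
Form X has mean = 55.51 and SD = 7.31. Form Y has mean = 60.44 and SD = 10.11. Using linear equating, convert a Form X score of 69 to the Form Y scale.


slope = SD_Y / SD_X = 10.11 / 7.31 ~ 1.383
intercept = mean_Y - slope * mean_X = 60.44 - (10.11 / 7.31) * 55.51 ~ -16.3324
Y = slope * X + intercept. To avoid rounding drift from the rounded slope/intercept, evaluate the equivalent form Y = mean_Y + SD_Y * (X - mean_X) / SD_X at full precision:
Y = 60.44 + 10.11 * (69 - 55.51) / 7.31
Y = 60.44 + 10.11 * 13.49 / 7.31
Y = 60.44 + 136.3839 / 7.31
Y = 60.44 + 18.6572
Y = 79.0972

79.0972


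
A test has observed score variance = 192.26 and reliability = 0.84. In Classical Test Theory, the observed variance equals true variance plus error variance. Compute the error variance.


var_true = rxx * var_obs = 0.84 * 192.26 = 161.4984
var_error = var_obs - var_true
var_error = 192.26 - 161.4984
var_error = 30.7616

30.7616


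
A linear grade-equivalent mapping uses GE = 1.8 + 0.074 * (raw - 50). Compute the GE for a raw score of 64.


raw - median = 64 - 50 = 14
slope * diff = 0.074 * 14 = 1.036
GE = 1.8 + 1.036
GE = 2.836

2.836


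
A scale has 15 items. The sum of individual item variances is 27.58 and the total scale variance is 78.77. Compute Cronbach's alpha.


alpha = (k/(k-1)) * (1 - sum(si^2)/s_total^2)
= (15/14) * (1 - 27.58/78.77)
alpha = 0.6963

0.6963


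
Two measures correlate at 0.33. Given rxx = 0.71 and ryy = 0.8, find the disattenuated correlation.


r_corrected = rxy / sqrt(rxx * ryy)
= 0.33 / sqrt(0.71 * 0.8)
= 0.33 / sqrt(0.568)
= 0.33 / 0.753658
r_corrected = 0.4379

0.4379


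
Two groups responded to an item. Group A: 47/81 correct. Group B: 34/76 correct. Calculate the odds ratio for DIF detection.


Odds_A = 47/34 = 1.3824
Odds_B = 34/42 = 0.8095
OR = Odds_A / Odds_B = 1.3824 / 0.8095
Exactly, OR = (47 * 42) / (34 * 34) = 1974 / 1156
OR = 1.7076

1.7076


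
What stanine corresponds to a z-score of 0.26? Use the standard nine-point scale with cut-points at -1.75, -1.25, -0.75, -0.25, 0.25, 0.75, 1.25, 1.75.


Stanine boundaries: [-1.75, -1.25, -0.75, -0.25, 0.25, 0.75, 1.25, 1.75]
z = 0.26
Check each boundary:
  z >= -1.75 -> could be stanine 2
  z >= -1.25 -> could be stanine 3
  z >= -0.75 -> could be stanine 4
  z >= -0.25 -> could be stanine 5
  z >= 0.25 -> could be stanine 6
  z < 0.75
  z < 1.25
  z < 1.75
Highest qualifying boundary gives stanine = 6

6


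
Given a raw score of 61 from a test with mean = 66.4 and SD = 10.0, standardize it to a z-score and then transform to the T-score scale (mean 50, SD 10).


z = (X - mean) / SD = (61 - 66.4) / 10.0
z = -5.4 / 10.0
z = -0.54
T-score = T = 50 + 10z
Carry z at full precision (z = -5.4 / 10.0) into the conversion:
T-score = 50 + 10 * (-5.4 / 10.0) = 50 + -54 / 10.0
T-score = 50 + -5.4
T-score = 44.6

44.6


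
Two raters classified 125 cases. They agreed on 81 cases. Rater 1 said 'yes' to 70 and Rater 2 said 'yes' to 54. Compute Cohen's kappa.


P_o = 81/125 = 0.648
P_e = (70*54 + 55*71) / 15625 = 0.49184
kappa = (P_o - P_e) / (1 - P_e)
kappa = (0.648 - 0.49184) / (1 - 0.49184)
kappa = 0.3073

0.3073


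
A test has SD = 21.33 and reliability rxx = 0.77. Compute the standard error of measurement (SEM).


SEM = SD * sqrt(1 - rxx)
SEM = 21.33 * sqrt(1 - 0.77)
SEM = 21.33 * sqrt(0.23) = 21.33 * 0.479583
SEM = 10.2295

10.2295


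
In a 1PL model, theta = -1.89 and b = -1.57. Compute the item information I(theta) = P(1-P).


P = 1/(1+exp(-(-1.89--1.57))) = 0.4207
I = P*(1-P) = 0.4207 * 0.5793
I = 0.2437

0.2437


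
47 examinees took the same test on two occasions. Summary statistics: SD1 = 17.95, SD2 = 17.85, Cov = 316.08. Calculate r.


r = cov(X,Y) / (SD_X * SD_Y)
r = 316.08 / (17.95 * 17.85)
r = 316.08 / 320.4075
r = 0.9865

0.9865


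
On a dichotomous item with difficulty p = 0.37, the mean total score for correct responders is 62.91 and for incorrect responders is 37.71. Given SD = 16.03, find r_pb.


q = 1 - p = 0.63
rpb = ((M1 - M0) / SD) * sqrt(p * q)
rpb = ((62.91 - 37.71) / 16.03) * sqrt(0.37 * 0.63)
rpb = 0.759

0.759


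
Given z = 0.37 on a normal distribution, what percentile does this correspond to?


CDF(z) = 0.5 * (1 + erf(z/sqrt(2)))
erf(0.2616) = 0.2886
CDF = 0.6443
Percentile rank = 0.6443 * 100 = 64.43

64.43


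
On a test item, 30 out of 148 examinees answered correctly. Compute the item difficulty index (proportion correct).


Item difficulty p = number correct / total examinees
p = 30 / 148
p = 0.2027

0.2027


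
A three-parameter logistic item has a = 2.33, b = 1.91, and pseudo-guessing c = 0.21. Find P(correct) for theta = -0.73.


logit = 2.33*(-0.73 - 1.91) = -6.1512
P* = 1/(1 + exp(--6.1512)) = 0.0021
P = 0.21 + (1 - 0.21) * 0.0021
P = 0.2117

0.2117


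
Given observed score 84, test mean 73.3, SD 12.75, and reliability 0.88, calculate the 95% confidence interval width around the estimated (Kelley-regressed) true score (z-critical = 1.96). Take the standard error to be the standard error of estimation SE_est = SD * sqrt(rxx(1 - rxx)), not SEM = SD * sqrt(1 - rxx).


True score estimate = 0.88*84 + 0.12*73.3 = 82.716
SE_est = SD * sqrt(rxx * (1 - rxx)) = 12.75 * sqrt(0.88 * 0.12) = 12.75 * sqrt(0.1056) = 4.14326
CI = T_est +/- z * SE_est, so width = 2 * z * SE_est = 2 * 1.96 * 4.14326
Width = 16.2416

16.2416


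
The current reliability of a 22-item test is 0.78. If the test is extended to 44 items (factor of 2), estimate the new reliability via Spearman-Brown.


r_new = (n * rxx) / (1 + (n-1) * rxx)
r_new = (2 * 0.78) / (1 + 1 * 0.78)
r_new = 1.56 / 1.78
r_new = 0.8764

0.8764


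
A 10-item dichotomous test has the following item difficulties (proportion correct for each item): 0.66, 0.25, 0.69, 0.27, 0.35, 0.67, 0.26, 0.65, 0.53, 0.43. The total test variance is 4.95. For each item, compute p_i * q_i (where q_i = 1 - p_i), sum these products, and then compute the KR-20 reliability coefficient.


For each item, compute p_i * q_i:
  Item 1: 0.66 * 0.34 = 0.2244
  Item 2: 0.25 * 0.75 = 0.1875
  Item 3: 0.69 * 0.31 = 0.2139
  Item 4: 0.27 * 0.73 = 0.1971
  Item 5: 0.35 * 0.65 = 0.2275
  Item 6: 0.67 * 0.33 = 0.2211
  Item 7: 0.26 * 0.74 = 0.1924
  Item 8: 0.65 * 0.35 = 0.2275
  Item 9: 0.53 * 0.47 = 0.2491
  Item 10: 0.43 * 0.57 = 0.2451
Sum(p_i * q_i) = 0.2244 + 0.1875 + 0.2139 + 0.1971 + 0.2275 + 0.2211 + 0.1924 + 0.2275 + 0.2491 + 0.2451 = 2.1856
KR-20 = (k/(k-1)) * (1 - Sum(p_i*q_i) / Var_total)
= (10/9) * (1 - 2.1856/4.95)
= 1.1111 * 0.5585
KR-20 = 0.6205

0.6205


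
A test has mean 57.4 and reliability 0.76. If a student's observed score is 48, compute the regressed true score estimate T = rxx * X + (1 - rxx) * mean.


T_est = rxx * X + (1 - rxx) * mean
T_est = 0.76 * 48 + 0.24 * 57.4
T_est = 36.48 + 13.776
T_est = 50.256

50.256


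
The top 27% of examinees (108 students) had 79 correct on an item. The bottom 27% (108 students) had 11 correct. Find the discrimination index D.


p_upper = 79/108 = 0.7315
p_lower = 11/108 = 0.1019
D = 0.7315 - 0.1019 = 0.6296

0.6296


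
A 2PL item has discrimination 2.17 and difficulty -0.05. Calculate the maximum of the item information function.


For 2PL, max info at theta = b = -0.05
I_max = a^2 / 4 = 2.17^2 / 4
= 4.7089 / 4
I_max = 1.1772

1.1772


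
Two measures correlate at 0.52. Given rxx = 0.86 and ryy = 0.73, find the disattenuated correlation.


r_corrected = rxy / sqrt(rxx * ryy)
= 0.52 / sqrt(0.86 * 0.73)
= 0.52 / sqrt(0.6278)
= 0.52 / 0.792338
r_corrected = 0.6563

0.6563


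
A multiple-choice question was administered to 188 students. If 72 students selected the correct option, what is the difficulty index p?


Item difficulty p = number correct / total examinees
p = 72 / 188
p = 0.383

0.383


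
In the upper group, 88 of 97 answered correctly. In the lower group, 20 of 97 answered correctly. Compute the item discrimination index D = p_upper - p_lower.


p_upper = 88/97 = 0.9072
p_lower = 20/97 = 0.2062
D = 0.9072 - 0.2062 = 0.701

0.701


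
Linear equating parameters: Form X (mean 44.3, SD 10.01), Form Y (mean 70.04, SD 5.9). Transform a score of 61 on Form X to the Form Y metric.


slope = SD_Y / SD_X = 5.9 / 10.01 ~ 0.5894
intercept = mean_Y - slope * mean_X = 70.04 - (5.9 / 10.01) * 44.3 ~ 43.9291
Y = slope * X + intercept. To avoid rounding drift from the rounded slope/intercept, evaluate the equivalent form Y = mean_Y + SD_Y * (X - mean_X) / SD_X at full precision:
Y = 70.04 + 5.9 * (61 - 44.3) / 10.01
Y = 70.04 + 5.9 * 16.7 / 10.01
Y = 70.04 + 98.53 / 10.01
Y = 70.04 + 9.8432
Y = 79.8832

79.8832


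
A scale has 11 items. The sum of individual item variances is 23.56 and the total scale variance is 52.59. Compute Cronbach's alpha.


alpha = (k/(k-1)) * (1 - sum(si^2)/s_total^2)
= (11/10) * (1 - 23.56/52.59)
alpha = 0.6072

0.6072


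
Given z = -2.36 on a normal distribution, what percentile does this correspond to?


CDF(z) = 0.5 * (1 + erf(z/sqrt(2)))
erf(-1.6688) = -0.9817
CDF = 0.0091
Percentile rank = 0.0091 * 100 = 0.91

0.91


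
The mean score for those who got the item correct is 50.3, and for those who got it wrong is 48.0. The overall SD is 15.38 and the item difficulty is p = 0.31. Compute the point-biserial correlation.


q = 1 - p = 0.69
rpb = ((M1 - M0) / SD) * sqrt(p * q)
rpb = ((50.3 - 48.0) / 15.38) * sqrt(0.31 * 0.69)
rpb = 0.0692

0.0692


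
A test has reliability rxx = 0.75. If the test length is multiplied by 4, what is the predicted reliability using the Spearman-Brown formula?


r_new = (n * rxx) / (1 + (n-1) * rxx)
r_new = (4 * 0.75) / (1 + 3 * 0.75)
r_new = 3.0 / 3.25
r_new = 0.9231

0.9231


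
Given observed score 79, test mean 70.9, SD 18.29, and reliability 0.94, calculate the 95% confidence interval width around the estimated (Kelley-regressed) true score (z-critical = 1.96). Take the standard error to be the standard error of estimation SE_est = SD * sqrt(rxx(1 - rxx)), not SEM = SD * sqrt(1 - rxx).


True score estimate = 0.94*79 + 0.06*70.9 = 78.514
SE_est = SD * sqrt(rxx * (1 - rxx)) = 18.29 * sqrt(0.94 * 0.06) = 18.29 * sqrt(0.0564) = 4.343634
CI = T_est +/- z * SE_est, so width = 2 * z * SE_est = 2 * 1.96 * 4.343634
Width = 17.027

17.027


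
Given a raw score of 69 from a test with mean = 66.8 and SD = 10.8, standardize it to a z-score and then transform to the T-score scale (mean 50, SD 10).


z = (X - mean) / SD = (69 - 66.8) / 10.8
z = 2.2 / 10.8
z = 0.2037
T-score = T = 50 + 10z
Carry z at full precision (z = 2.2 / 10.8) into the conversion:
T-score = 50 + 10 * (2.2 / 10.8) = 50 + 22 / 10.8
T-score = 50 + 2.037
T-score = 52.037

52.037


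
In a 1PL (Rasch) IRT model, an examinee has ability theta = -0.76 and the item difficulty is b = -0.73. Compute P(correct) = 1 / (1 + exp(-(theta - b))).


theta - b = -0.76 - -0.73 = -0.03
exp(-(theta - b)) = exp(0.03) = 1.0305
P = 1 / (1 + 1.0305)
P = 0.4925

0.4925


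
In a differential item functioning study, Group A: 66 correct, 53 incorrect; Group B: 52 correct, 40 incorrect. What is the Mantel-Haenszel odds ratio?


Odds_A = 66/53 = 1.2453
Odds_B = 52/40 = 1.3
OR = Odds_A / Odds_B = 1.2453 / 1.3
Exactly, OR = (66 * 40) / (53 * 52) = 2640 / 2756
OR = 0.9579

0.9579


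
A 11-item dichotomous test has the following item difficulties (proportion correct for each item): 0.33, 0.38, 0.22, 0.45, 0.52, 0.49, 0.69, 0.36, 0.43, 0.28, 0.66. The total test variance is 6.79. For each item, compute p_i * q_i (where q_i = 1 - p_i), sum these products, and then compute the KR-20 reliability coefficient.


For each item, compute p_i * q_i:
  Item 1: 0.33 * 0.67 = 0.2211
  Item 2: 0.38 * 0.62 = 0.2356
  Item 3: 0.22 * 0.78 = 0.1716
  Item 4: 0.45 * 0.55 = 0.2475
  Item 5: 0.52 * 0.48 = 0.2496
  Item 6: 0.49 * 0.51 = 0.2499
  Item 7: 0.69 * 0.31 = 0.2139
  Item 8: 0.36 * 0.64 = 0.2304
  Item 9: 0.43 * 0.57 = 0.2451
  Item 10: 0.28 * 0.72 = 0.2016
  Item 11: 0.66 * 0.34 = 0.2244
Sum(p_i * q_i) = 0.2211 + 0.2356 + 0.1716 + 0.2475 + 0.2496 + 0.2499 + 0.2139 + 0.2304 + 0.2451 + 0.2016 + 0.2244 = 2.4907
KR-20 = (k/(k-1)) * (1 - Sum(p_i*q_i) / Var_total)
= (11/10) * (1 - 2.4907/6.79)
= 1.1 * 0.6332
KR-20 = 0.6965

0.6965


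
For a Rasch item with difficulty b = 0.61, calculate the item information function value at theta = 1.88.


P = 1/(1+exp(-(1.88-0.61))) = 0.7807
I = P*(1-P) = 0.7807 * 0.2193
I = 0.1712

0.1712


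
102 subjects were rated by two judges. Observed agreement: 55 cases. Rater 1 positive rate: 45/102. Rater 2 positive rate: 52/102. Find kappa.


P_o = 55/102 = 0.539216
P_e = (45*52 + 57*50) / 10404 = 0.498847
kappa = (P_o - P_e) / (1 - P_e)
kappa = (0.539216 - 0.498847) / (1 - 0.498847)
kappa = 0.0806

0.0806


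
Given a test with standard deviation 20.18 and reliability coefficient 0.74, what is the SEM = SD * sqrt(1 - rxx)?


SEM = SD * sqrt(1 - rxx)
SEM = 20.18 * sqrt(1 - 0.74)
SEM = 20.18 * sqrt(0.26) = 20.18 * 0.509902
SEM = 10.2898

10.2898


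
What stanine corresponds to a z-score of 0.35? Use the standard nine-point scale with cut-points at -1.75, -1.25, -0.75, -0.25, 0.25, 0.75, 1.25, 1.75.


Stanine boundaries: [-1.75, -1.25, -0.75, -0.25, 0.25, 0.75, 1.25, 1.75]
z = 0.35
Check each boundary:
  z >= -1.75 -> could be stanine 2
  z >= -1.25 -> could be stanine 3
  z >= -0.75 -> could be stanine 4
  z >= -0.25 -> could be stanine 5
  z >= 0.25 -> could be stanine 6
  z < 0.75
  z < 1.25
  z < 1.75
Highest qualifying boundary gives stanine = 6

6


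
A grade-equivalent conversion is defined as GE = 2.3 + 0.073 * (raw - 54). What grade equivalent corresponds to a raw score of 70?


raw - median = 70 - 54 = 16
slope * diff = 0.073 * 16 = 1.168
GE = 2.3 + 1.168
GE = 3.468

3.468


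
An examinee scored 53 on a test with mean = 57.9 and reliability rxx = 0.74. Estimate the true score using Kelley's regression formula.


T_est = rxx * X + (1 - rxx) * mean
T_est = 0.74 * 53 + 0.26 * 57.9
T_est = 39.22 + 15.054
T_est = 54.274

54.274


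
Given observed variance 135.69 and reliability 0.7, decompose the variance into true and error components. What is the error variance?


var_true = rxx * var_obs = 0.7 * 135.69 = 94.983
var_error = var_obs - var_true
var_error = 135.69 - 94.983
var_error = 40.707

40.707


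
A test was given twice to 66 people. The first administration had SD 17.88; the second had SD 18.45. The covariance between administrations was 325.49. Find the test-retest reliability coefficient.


r = cov(X,Y) / (SD_X * SD_Y)
r = 325.49 / (17.88 * 18.45)
r = 325.49 / 329.886
r = 0.9867

0.9867


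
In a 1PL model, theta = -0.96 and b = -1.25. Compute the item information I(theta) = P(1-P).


P = 1/(1+exp(-(-0.96--1.25))) = 0.572
I = P*(1-P) = 0.572 * 0.428
I = 0.2448

0.2448


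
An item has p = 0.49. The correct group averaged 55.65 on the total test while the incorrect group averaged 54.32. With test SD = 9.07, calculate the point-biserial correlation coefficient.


q = 1 - p = 0.51
rpb = ((M1 - M0) / SD) * sqrt(p * q)
rpb = ((55.65 - 54.32) / 9.07) * sqrt(0.49 * 0.51)
rpb = 0.0733

0.0733


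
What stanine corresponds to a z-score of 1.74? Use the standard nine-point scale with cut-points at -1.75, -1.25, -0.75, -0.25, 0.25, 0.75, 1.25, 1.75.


Stanine boundaries: [-1.75, -1.25, -0.75, -0.25, 0.25, 0.75, 1.25, 1.75]
z = 1.74
Check each boundary:
  z >= -1.75 -> could be stanine 2
  z >= -1.25 -> could be stanine 3
  z >= -0.75 -> could be stanine 4
  z >= -0.25 -> could be stanine 5
  z >= 0.25 -> could be stanine 6
  z >= 0.75 -> could be stanine 7
  z >= 1.25 -> could be stanine 8
  z < 1.75
Highest qualifying boundary gives stanine = 8

8


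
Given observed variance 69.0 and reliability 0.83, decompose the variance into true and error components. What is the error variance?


var_true = rxx * var_obs = 0.83 * 69.0 = 57.27
var_error = var_obs - var_true
var_error = 69.0 - 57.27
var_error = 11.73

11.73


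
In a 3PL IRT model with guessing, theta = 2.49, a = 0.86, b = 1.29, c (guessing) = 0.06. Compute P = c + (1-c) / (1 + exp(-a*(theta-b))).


logit = 0.86*(2.49 - 1.29) = 1.032
P* = 1/(1 + exp(-1.032)) = 0.7373
P = 0.06 + (1 - 0.06) * 0.7373
P = 0.7531

0.7531


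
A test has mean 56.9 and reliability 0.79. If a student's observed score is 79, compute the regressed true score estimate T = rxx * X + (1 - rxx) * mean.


T_est = rxx * X + (1 - rxx) * mean
T_est = 0.79 * 79 + 0.21 * 56.9
T_est = 62.41 + 11.949
T_est = 74.359

74.359


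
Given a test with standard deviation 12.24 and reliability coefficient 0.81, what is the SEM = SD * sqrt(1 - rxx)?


SEM = SD * sqrt(1 - rxx)
SEM = 12.24 * sqrt(1 - 0.81)
SEM = 12.24 * sqrt(0.19) = 12.24 * 0.43589
SEM = 5.3353

5.3353


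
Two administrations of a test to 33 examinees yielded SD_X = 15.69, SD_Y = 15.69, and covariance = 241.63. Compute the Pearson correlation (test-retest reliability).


r = cov(X,Y) / (SD_X * SD_Y)
r = 241.63 / (15.69 * 15.69)
r = 241.63 / 246.1761
r = 0.9815

0.9815


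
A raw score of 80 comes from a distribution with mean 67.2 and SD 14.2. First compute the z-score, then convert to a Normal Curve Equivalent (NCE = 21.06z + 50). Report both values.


z = (X - mean) / SD = (80 - 67.2) / 14.2
z = 12.8 / 14.2
z = 0.9014
NCE = NCE = 21.06z + 50
Carry z at full precision (z = 12.8 / 14.2) into the conversion:
NCE = 21.06 * (12.8 / 14.2) + 50 = 269.568 / 14.2 + 50
NCE = 18.9837 + 50
NCE = 68.9837

68.9837


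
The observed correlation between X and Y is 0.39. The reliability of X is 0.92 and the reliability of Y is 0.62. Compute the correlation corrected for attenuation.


r_corrected = rxy / sqrt(rxx * ryy)
= 0.39 / sqrt(0.92 * 0.62)
= 0.39 / sqrt(0.5704)
= 0.39 / 0.755248
r_corrected = 0.5164

0.5164


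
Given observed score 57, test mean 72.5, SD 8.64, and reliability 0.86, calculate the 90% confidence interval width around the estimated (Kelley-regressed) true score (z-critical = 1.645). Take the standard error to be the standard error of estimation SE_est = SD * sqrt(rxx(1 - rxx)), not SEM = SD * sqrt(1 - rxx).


True score estimate = 0.86*57 + 0.14*72.5 = 59.17
SE_est = SD * sqrt(rxx * (1 - rxx)) = 8.64 * sqrt(0.86 * 0.14) = 8.64 * sqrt(0.1204) = 2.997968
CI = T_est +/- z * SE_est, so width = 2 * z * SE_est = 2 * 1.645 * 2.997968
Width = 9.8633

9.8633


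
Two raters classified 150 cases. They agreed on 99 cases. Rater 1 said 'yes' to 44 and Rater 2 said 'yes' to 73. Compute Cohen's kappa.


P_o = 99/150 = 0.66
P_e = (44*73 + 106*77) / 22500 = 0.505511
kappa = (P_o - P_e) / (1 - P_e)
kappa = (0.66 - 0.505511) / (1 - 0.505511)
kappa = 0.3124

0.3124


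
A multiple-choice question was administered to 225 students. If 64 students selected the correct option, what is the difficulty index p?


Item difficulty p = number correct / total examinees
p = 64 / 225
p = 0.2844

0.2844


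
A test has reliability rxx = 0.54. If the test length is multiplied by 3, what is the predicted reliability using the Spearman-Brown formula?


r_new = (n * rxx) / (1 + (n-1) * rxx)
r_new = (3 * 0.54) / (1 + 2 * 0.54)
r_new = 1.62 / 2.08
r_new = 0.7788

0.7788


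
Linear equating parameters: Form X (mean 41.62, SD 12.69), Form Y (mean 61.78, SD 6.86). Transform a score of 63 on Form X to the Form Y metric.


slope = SD_Y / SD_X = 6.86 / 12.69 ~ 0.5406
intercept = mean_Y - slope * mean_X = 61.78 - (6.86 / 12.69) * 41.62 ~ 39.2809
Y = slope * X + intercept. To avoid rounding drift from the rounded slope/intercept, evaluate the equivalent form Y = mean_Y + SD_Y * (X - mean_X) / SD_X at full precision:
Y = 61.78 + 6.86 * (63 - 41.62) / 12.69
Y = 61.78 + 6.86 * 21.38 / 12.69
Y = 61.78 + 146.6668 / 12.69
Y = 61.78 + 11.5577
Y = 73.3377

73.3377


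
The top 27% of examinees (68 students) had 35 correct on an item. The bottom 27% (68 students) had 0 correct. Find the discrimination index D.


p_upper = 35/68 = 0.5147
p_lower = 0/68 = 0.0
D = 0.5147 - 0.0 = 0.5147

0.5147


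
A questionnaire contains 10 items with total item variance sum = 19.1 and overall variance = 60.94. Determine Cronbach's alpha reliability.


alpha = (k/(k-1)) * (1 - sum(si^2)/s_total^2)
= (10/9) * (1 - 19.1/60.94)
alpha = 0.7629

0.7629


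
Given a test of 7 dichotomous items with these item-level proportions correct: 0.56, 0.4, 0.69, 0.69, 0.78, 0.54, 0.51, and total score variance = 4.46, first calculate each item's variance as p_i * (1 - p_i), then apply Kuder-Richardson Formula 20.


For each item, compute p_i * q_i:
  Item 1: 0.56 * 0.44 = 0.2464
  Item 2: 0.4 * 0.6 = 0.24
  Item 3: 0.69 * 0.31 = 0.2139
  Item 4: 0.69 * 0.31 = 0.2139
  Item 5: 0.78 * 0.22 = 0.1716
  Item 6: 0.54 * 0.46 = 0.2484
  Item 7: 0.51 * 0.49 = 0.2499
Sum(p_i * q_i) = 0.2464 + 0.24 + 0.2139 + 0.2139 + 0.1716 + 0.2484 + 0.2499 = 1.5841
KR-20 = (k/(k-1)) * (1 - Sum(p_i*q_i) / Var_total)
= (7/6) * (1 - 1.5841/4.46)
= 1.1667 * 0.6448
KR-20 = 0.7523

0.7523


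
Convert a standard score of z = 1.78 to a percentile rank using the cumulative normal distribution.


CDF(z) = 0.5 * (1 + erf(z/sqrt(2)))
erf(1.2587) = 0.9249
CDF = 0.9625
Percentile rank = 0.9625 * 100 = 96.25

96.25


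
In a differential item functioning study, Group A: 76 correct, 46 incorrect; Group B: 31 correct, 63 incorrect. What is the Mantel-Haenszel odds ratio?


Odds_A = 76/46 = 1.6522
Odds_B = 31/63 = 0.4921
OR = Odds_A / Odds_B = 1.6522 / 0.4921
Exactly, OR = (76 * 63) / (46 * 31) = 4788 / 1426
OR = 3.3576

3.3576


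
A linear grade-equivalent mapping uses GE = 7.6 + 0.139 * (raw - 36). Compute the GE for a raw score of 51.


raw - median = 51 - 36 = 15
slope * diff = 0.139 * 15 = 2.085
GE = 7.6 + 2.085
GE = 9.685

9.685


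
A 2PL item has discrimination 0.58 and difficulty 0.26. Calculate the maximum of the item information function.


For 2PL, max info at theta = b = 0.26
I_max = a^2 / 4 = 0.58^2 / 4
= 0.3364 / 4
I_max = 0.0841

0.0841


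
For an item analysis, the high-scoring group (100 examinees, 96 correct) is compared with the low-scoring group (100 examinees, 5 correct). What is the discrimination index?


p_upper = 96/100 = 0.96
p_lower = 5/100 = 0.05
D = 0.96 - 0.05 = 0.91

0.91


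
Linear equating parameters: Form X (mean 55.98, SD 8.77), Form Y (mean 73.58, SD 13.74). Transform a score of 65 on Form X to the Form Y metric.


slope = SD_Y / SD_X = 13.74 / 8.77 ~ 1.5667
intercept = mean_Y - slope * mean_X = 73.58 - (13.74 / 8.77) * 55.98 ~ -14.1241
Y = slope * X + intercept. To avoid rounding drift from the rounded slope/intercept, evaluate the equivalent form Y = mean_Y + SD_Y * (X - mean_X) / SD_X at full precision:
Y = 73.58 + 13.74 * (65 - 55.98) / 8.77
Y = 73.58 + 13.74 * 9.02 / 8.77
Y = 73.58 + 123.9348 / 8.77
Y = 73.58 + 14.1317
Y = 87.7117

87.7117


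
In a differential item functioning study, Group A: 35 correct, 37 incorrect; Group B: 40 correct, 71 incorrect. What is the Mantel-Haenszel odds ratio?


Odds_A = 35/37 = 0.9459
Odds_B = 40/71 = 0.5634
OR = Odds_A / Odds_B = 0.9459 / 0.5634
Exactly, OR = (35 * 71) / (37 * 40) = 2485 / 1480
OR = 1.6791

1.6791


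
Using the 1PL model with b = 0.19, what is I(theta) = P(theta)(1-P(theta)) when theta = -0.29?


P = 1/(1+exp(-(-0.29-0.19))) = 0.3823
I = P*(1-P) = 0.3823 * 0.6177
I = 0.2361

0.2361


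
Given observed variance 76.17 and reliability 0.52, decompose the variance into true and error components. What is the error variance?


var_true = rxx * var_obs = 0.52 * 76.17 = 39.6084
var_error = var_obs - var_true
var_error = 76.17 - 39.6084
var_error = 36.5616

36.5616


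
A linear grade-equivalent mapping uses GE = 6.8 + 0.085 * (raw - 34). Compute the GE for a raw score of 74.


raw - median = 74 - 34 = 40
slope * diff = 0.085 * 40 = 3.4
GE = 6.8 + 3.4
GE = 10.2

10.2


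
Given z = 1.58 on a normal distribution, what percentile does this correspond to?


CDF(z) = 0.5 * (1 + erf(z/sqrt(2)))
erf(1.1172) = 0.8859
CDF = 0.9429
Percentile rank = 0.9429 * 100 = 94.29

94.29


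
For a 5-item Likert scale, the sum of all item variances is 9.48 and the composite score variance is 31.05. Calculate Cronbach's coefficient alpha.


alpha = (k/(k-1)) * (1 - sum(si^2)/s_total^2)
= (5/4) * (1 - 9.48/31.05)
alpha = 0.8684

0.8684


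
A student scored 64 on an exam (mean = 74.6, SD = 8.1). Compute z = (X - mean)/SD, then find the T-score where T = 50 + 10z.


z = (X - mean) / SD = (64 - 74.6) / 8.1
z = -10.6 / 8.1
z = -1.3086
T-score = T = 50 + 10z
Carry z at full precision (z = -10.6 / 8.1) into the conversion:
T-score = 50 + 10 * (-10.6 / 8.1) = 50 + -106 / 8.1
T-score = 50 + -13.0864
T-score = 36.9136

36.9136


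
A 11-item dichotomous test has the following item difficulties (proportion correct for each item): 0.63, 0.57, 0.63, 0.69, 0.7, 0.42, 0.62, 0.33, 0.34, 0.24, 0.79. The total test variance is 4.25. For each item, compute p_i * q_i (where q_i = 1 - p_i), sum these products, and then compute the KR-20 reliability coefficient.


For each item, compute p_i * q_i:
  Item 1: 0.63 * 0.37 = 0.2331
  Item 2: 0.57 * 0.43 = 0.2451
  Item 3: 0.63 * 0.37 = 0.2331
  Item 4: 0.69 * 0.31 = 0.2139
  Item 5: 0.7 * 0.3 = 0.21
  Item 6: 0.42 * 0.58 = 0.2436
  Item 7: 0.62 * 0.38 = 0.2356
  Item 8: 0.33 * 0.67 = 0.2211
  Item 9: 0.34 * 0.66 = 0.2244
  Item 10: 0.24 * 0.76 = 0.1824
  Item 11: 0.79 * 0.21 = 0.1659
Sum(p_i * q_i) = 0.2331 + 0.2451 + 0.2331 + 0.2139 + 0.21 + 0.2436 + 0.2356 + 0.2211 + 0.2244 + 0.1824 + 0.1659 = 2.4082
KR-20 = (k/(k-1)) * (1 - Sum(p_i*q_i) / Var_total)
= (11/10) * (1 - 2.4082/4.25)
= 1.1 * 0.4334
KR-20 = 0.4767

0.4767


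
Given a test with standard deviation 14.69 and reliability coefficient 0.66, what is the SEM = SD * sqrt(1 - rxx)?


SEM = SD * sqrt(1 - rxx)
SEM = 14.69 * sqrt(1 - 0.66)
SEM = 14.69 * sqrt(0.34) = 14.69 * 0.583095
SEM = 8.5657

8.5657


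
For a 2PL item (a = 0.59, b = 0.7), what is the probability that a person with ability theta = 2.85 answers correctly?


a*(theta - b) = 0.59 * (2.85 - 0.7) = 1.2685
exp(-1.2685) = 0.2813
P = 1 / (1 + 0.2813)
P = 0.7805

0.7805


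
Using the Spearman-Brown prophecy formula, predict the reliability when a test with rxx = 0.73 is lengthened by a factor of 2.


r_new = (n * rxx) / (1 + (n-1) * rxx)
r_new = (2 * 0.73) / (1 + 1 * 0.73)
r_new = 1.46 / 1.73
r_new = 0.8439

0.8439


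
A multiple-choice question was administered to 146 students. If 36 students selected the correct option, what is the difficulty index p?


Item difficulty p = number correct / total examinees
p = 36 / 146
p = 0.2466

0.2466


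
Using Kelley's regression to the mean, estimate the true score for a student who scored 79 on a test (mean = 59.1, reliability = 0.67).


T_est = rxx * X + (1 - rxx) * mean
T_est = 0.67 * 79 + 0.33 * 59.1
T_est = 52.93 + 19.503
T_est = 72.433

72.433


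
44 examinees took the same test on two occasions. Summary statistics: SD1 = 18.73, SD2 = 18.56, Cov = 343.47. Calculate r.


r = cov(X,Y) / (SD_X * SD_Y)
r = 343.47 / (18.73 * 18.56)
r = 343.47 / 347.6288
r = 0.988

0.988


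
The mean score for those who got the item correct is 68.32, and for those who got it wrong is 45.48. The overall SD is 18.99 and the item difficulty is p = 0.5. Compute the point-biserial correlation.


q = 1 - p = 0.5
rpb = ((M1 - M0) / SD) * sqrt(p * q)
rpb = ((68.32 - 45.48) / 18.99) * sqrt(0.5 * 0.5)
rpb = 0.6014

0.6014


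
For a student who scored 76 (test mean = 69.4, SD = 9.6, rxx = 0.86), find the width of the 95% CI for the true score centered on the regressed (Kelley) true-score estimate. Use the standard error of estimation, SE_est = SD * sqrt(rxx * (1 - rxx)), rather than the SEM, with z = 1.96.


True score estimate = 0.86*76 + 0.14*69.4 = 75.076
SE_est = SD * sqrt(rxx * (1 - rxx)) = 9.6 * sqrt(0.86 * 0.14) = 9.6 * sqrt(0.1204) = 3.331076
CI = T_est +/- z * SE_est, so width = 2 * z * SE_est = 2 * 1.96 * 3.331076
Width = 13.0578

13.0578
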